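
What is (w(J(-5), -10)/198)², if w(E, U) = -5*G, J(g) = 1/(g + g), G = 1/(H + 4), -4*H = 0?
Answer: 25/627264 ≈ 3.9856e-5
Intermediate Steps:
H = 0 (H = -¼*0 = 0)
G = ¼ (G = 1/(0 + 4) = 1/4 = ¼ ≈ 0.25000)
J(g) = 1/(2*g)
w(E, U) = -5/4 (w(E, U) = -5*¼ = -5/4)
(w(J(-5), -10)/198)² = (-5/4/198)² = (-5/4*1/198)² = (-5/792)² = 25/627264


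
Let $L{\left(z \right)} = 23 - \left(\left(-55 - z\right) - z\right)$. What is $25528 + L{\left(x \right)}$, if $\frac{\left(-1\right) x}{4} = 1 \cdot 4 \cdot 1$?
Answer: $25574$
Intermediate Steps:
$x = -16$ ($x = - 4 \cdot 1 \cdot 4 \cdot 1 = - 4 \cdot 4 \cdot 1 = \left(-4\right) 4 = -16$)
$L{\left(z \right)} = 78 + 2 z$ ($L{\left(z \right)} = 23 - \left(-55 - 2 z\right) = 23 + \left(55 + 2 z\right) = 78 + 2 z$)
$25528 + L{\left(x \right)} = 25528 + \left(78 + 2 \left(-16\right)\right) = 25528 + \left(78 - 32\right) = 25528 + 46 = 25574$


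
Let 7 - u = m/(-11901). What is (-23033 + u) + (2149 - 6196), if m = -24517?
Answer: -322220290/11901 ≈ -27075.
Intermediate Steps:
u = 58790/11901 (u = 7 - (-24517)/(-11901) = 7 - (-24517)*(-1)/11901 = 7 - 1*24517/11901 = 7 - 24517/11901 = 58790/11901 ≈ 4.9399)
(-23033 + u) + (2149 - 6196) = (-23033 + 58790/11901) + (2149 - 6196) = -274056943/11901 - 4047 = -322220290/11901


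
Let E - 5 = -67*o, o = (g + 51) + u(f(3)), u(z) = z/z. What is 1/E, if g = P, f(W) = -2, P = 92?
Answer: -1/9643 ≈ -0.00010370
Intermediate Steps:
g = 92
u(z) = 1
o = 144 (o = (92 + 51) + 1 = 143 + 1 = 144)
E = -9643 (E = 5 - 67*144 = 5 - 9648 = -9643)
1/E = 1/(-9643) = -1/9643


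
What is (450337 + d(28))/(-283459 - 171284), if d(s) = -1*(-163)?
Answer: -450500/454743 ≈ -0.99067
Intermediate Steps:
d(s) = 163
(450337 + d(28))/(-283459 - 171284) = (450337 + 163)/(-283459 - 171284) = 450500/(-454743) = 450500*(-1/454743) = -450500/454743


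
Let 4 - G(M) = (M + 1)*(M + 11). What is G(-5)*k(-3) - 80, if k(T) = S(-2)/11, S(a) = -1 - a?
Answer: -852/11 ≈ -77.455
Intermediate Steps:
G(M) = 4 - (1 + M)*(11 + M) (G(M) = 4 - (M + 1)*(M + 11) = 4 - (1 + M)*(11 + M))
k(T) = 1/11 (k(T) = (-1 - 1*(-2))/11 = (-1 + 2)*(1/11) = 1*(1/11) = 1/11)
G(-5)*k(-3) - 80 = (-7 - 1*(-5)**2 - 12*(-5))*(1/11) - 80 = (-7 - 1*25 + 60)*(1/11) - 80 = (-7 - 25 + 60)*(1/11) - 80 = 28*(1/11) - 80 = 28/11 - 80 = -852/11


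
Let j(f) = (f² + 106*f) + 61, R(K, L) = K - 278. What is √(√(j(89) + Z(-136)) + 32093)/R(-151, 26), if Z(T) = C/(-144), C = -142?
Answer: -√(1155348 + 3*√2508046)/2574 ≈ -0.41845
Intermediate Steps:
R(K, L) = -278 + K
j(f) = 61 + f² + 106*f
Z(T) = 71/72 (Z(T) = -142/(-144) = -142*(-1/144) = 71/72)
√(√(j(89) + Z(-136)) + 32093)/R(-151, 26) = √(√((61 + 89² + 106*89) + 71/72) + 32093)/(-278 - 151) = √(√((61 + 7921 + 9434) + 71/72) + 32093)/(-429) = √(√(17416 + 71/72) + 32093)*(-1/429) = √(√(1254023/72) + 32093)*(-1/429) = √(√2508046/12 + 32093)*(-1/429) = √(32093 + √2508046/12)*(-1/429) = -√(32093 + √2508046/12)/429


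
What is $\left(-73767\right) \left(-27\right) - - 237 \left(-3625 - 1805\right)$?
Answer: $704799$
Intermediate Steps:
$\left(-73767\right) \left(-27\right) - - 237 \left(-3625 - 1805\right) = 1991709 - \left(-237\right) \left(-5430\right) = 1991709 - 1286910 = 704799$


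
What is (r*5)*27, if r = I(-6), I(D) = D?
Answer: -810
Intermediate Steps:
r = -6
(r*5)*27 = -6*5*27 = -30*27 = -810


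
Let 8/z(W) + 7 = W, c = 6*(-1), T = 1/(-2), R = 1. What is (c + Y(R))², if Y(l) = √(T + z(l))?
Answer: (36 - I*√66)²/36 ≈ 34.167 - 16.248*I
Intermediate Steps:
T = -½ ≈ -0.50000
c = -6
z(W) = 8/(-7 + W)
Y(l) = √(-½ + 8/(-7 + l))
(c + Y(R))² = (-6 + √2*√((23 - 1*1)/(-7 + 1))/2)² = (-6 + √2*√((23 - 1)/(-6))/2)² = (-6 + √2*√(-⅙*22)/2)² = (-6 + √2*√(-11/3)/2)² = (-6 + √2*(I*√33/3)/2)² = (-6 + I*√66/6)²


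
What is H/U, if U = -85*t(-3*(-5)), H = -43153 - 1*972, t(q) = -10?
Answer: -1765/34 ≈ -51.912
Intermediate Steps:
H = -44125 (H = -43153 - 972 = -44125)
U = 850 (U = -85*(-10) = 850)
H/U = -44125/850 = -44125*1/850 = -1765/34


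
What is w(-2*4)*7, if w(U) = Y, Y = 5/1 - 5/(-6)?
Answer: 245/6 ≈ 40.833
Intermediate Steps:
Y = 35/6 (Y = 5*1 - 5*(-1/6) = 5 + 5/6 = 35/6 ≈ 5.8333)
w(U) = 35/6
w(-2*4)*7 = (35/6)*7 = 245/6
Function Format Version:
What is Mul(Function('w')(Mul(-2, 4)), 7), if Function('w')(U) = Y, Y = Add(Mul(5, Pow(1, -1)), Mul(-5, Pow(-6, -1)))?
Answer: Rational(245, 6) ≈ 40.833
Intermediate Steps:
Y = Rational(35, 6) (Y = Add(Mul(5, 1), Mul(-5, Rational(-1, 6))) = Add(5, Rational(5, 6)) = Rational(35, 6) ≈ 5.8333)
Function('w')(U) = Rational(35, 6)
Mul(Function('w')(Mul(-2, 4)), 7) = Mul(Rational(35, 6), 7) = Rational(245, 6)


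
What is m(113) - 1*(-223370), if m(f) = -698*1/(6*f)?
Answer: 75722081/339 ≈ 2.2337e+5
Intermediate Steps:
m(f) = -349/(3*f) (m(f) = -698*1/(6*f) = -349/(3*f))
m(113) - 1*(-223370) = -349/3/113 - 1*(-223370) = -349/3*1/113 + 223370 = -349/339 + 223370 = 75722081/339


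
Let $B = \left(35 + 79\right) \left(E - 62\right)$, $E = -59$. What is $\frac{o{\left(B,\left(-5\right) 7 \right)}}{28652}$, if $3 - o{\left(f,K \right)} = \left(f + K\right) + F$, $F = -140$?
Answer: $\frac{3493}{7163} \approx 0.48764$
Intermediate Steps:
$B = -13794$ ($B = \left(35 + 79\right) \left(-59 - 62\right) = 114 \left(-121\right) = -13794$)
$o{\left(f,K \right)} = 143 - K - f$ ($o{\left(f,K \right)} = 3 - \left(\left(f + K\right) - 140\right) = 3 - \left(\left(K + f\right) - 140\right) = 3 - \left(-140 + K + f\right) = 143 - K - f$)
$\frac{o{\left(B,\left(-5\right) 7 \right)}}{28652} = \frac{143 - \left(-5\right) 7 - -13794}{28652} = \left(143 - -35 + 13794\right) \frac{1}{28652} = \left(143 + 35 + 13794\right) \frac{1}{28652} = 13972 \cdot \frac{1}{28652} = \frac{3493}{7163}$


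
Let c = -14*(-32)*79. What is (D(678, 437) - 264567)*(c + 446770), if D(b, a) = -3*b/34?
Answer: -2169080974272/17 ≈ -1.2759e+11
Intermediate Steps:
D(b, a) = -3*b/34
c = 35392 (c = 448*79 = 35392)
(D(678, 437) - 264567)*(c + 446770) = (-3/34*678 - 264567)*(35392 + 446770) = (-1017/17 - 264567)*482162 = -4498656/17*482162 = -2169080974272/17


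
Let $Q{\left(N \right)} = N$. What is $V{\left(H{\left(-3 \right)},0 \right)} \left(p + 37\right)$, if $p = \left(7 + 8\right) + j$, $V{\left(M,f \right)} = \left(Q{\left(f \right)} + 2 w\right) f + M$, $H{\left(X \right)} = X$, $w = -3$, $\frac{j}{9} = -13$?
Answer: $195$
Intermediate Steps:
$j = -117$ ($j = 9 \left(-13\right) = -117$)
$V{\left(M,f \right)} = M + f \left(-6 + f\right)$ ($V{\left(M,f \right)} = \left(f + 2 \left(-3\right)\right) f + M = \left(f - 6\right) f + M = \left(-6 + f\right) f + M = f \left(-6 + f\right) + M = M + f \left(-6 + f\right)$)
$p = -102$ ($p = \left(7 + 8\right) - 117 = 15 - 117 = -102$)
$V{\left(H{\left(-3 \right)},0 \right)} \left(p + 37\right) = \left(-3 + 0^{2} - 0\right) \left(-102 + 37\right) = \left(-3 + 0 + 0\right) \left(-65\right) = \left(-3\right) \left(-65\right) = 195$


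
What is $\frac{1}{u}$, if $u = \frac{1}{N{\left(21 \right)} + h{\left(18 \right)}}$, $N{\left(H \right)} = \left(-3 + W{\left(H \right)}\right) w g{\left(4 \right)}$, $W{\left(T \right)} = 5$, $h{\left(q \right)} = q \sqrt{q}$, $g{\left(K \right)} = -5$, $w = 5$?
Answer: $-50 + 54 \sqrt{2} \approx 26.368$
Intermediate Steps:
$h{\left(q \right)} = q^{\frac{3}{2}}$
$N{\left(H \right)} = -50$ ($N{\left(H \right)} = \left(-3 + 5\right) 5 \left(-5\right) = 2 \left(-25\right) = -50$)
$u = \frac{1}{-50 + 54 \sqrt{2}}$ ($u = \frac{1}{-50 + 18^{\frac{3}{2}}} = \frac{1}{-50 + 54 \sqrt{2}} \approx 0.037925$)
$\frac{1}{u} = \frac{1}{\frac{25}{1666} + \frac{27 \sqrt{2}}{1666}}$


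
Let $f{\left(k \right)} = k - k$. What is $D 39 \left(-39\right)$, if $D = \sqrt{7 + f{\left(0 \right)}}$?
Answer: $- 1521 \sqrt{7} \approx -4024.2$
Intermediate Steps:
$f{\left(k \right)} = 0$
$D = \sqrt{7}$ ($D = \sqrt{7 + 0} = \sqrt{7} \approx 2.6458$)
$D 39 \left(-39\right) = \sqrt{7} \cdot 39 \left(-39\right) = 39 \sqrt{7} \left(-39\right) = - 1521 \sqrt{7}$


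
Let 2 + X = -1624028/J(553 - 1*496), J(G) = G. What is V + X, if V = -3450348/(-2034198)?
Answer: -183534985460/6441627 ≈ -28492.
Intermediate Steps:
X = -1624142/57 (X = -2 - 1624028/(553 - 1*496) = -2 - 1624028/(553 - 496) = -2 - 1624028/57 = -1624142/57 ≈ -28494.)
V = 191686/113011 (V = -3450348*(-1/2034198) = 191686/113011 ≈ 1.6962)
V + X = 191686/113011 - 1624142/57 = -183534985460/6441627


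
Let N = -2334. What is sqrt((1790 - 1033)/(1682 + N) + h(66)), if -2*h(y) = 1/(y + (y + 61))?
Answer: I*sqrt(4606446993)/62918 ≈ 1.0787*I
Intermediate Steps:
h(y) = -1/(2*(61 + 2*y)) (h(y) = -1/(2*(y + (y + 61))) = -1/(2*(y + (61 + y))) = -1/(2*(61 + 2*y)))
sqrt((1790 - 1033)/(1682 + N) + h(66)) = sqrt((1790 - 1033)/(1682 - 2334) - 1/(122 + 4*66)) = sqrt(757/(-652) - 1/(122 + 264)) = sqrt(757*(-1/652) - 1/386) = sqrt(-757/652 - 1*1/386) = sqrt(-757/652 - 1/386) = sqrt(-146427/125836) = I*sqrt(4606446993)/62918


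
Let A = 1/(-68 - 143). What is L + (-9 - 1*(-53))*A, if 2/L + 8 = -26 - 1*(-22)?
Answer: -475/1266 ≈ -0.37520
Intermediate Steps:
A = -1/211 (A = 1/(-211) = -1/211 ≈ -0.0047393)
L = -1/6 (L = 2/(-8 + (-26 - 1*(-22))) = 2/(-8 + (-26 + 22)) = 2/(-8 - 4) = 2/(-12) = 2*(-1/12) = -1/6 ≈ -0.16667)
L + (-9 - 1*(-53))*A = -1/6 + (-9 - 1*(-53))*(-1/211) = -1/6 + (-9 + 53)*(-1/211) = -1/6 + 44*(-1/211) = -1/6 - 44/211 = -475/1266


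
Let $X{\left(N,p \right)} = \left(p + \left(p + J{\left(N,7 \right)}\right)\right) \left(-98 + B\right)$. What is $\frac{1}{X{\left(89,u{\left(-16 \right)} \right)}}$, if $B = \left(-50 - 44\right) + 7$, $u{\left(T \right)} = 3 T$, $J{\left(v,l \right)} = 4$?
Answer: $\frac{1}{17020} \approx 5.8754 \cdot 10^{-5}$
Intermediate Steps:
$B = -87$ ($B = -94 + 7 = -87$)
$X{\left(N,p \right)} = -740 - 370 p$ ($X{\left(N,p \right)} = \left(p + \left(p + 4\right)\right) \left(-98 - 87\right) = \left(p + \left(4 + p\right)\right) \left(-185\right) = \left(4 + 2 p\right) \left(-185\right) = -740 - 370 p$)
$\frac{1}{X{\left(89,u{\left(-16 \right)} \right)}} = \frac{1}{-740 - 370 \cdot 3 \left(-16\right)} = \frac{1}{-740 - -17760} = \frac{1}{-740 + 17760} = \frac{1}{17020}$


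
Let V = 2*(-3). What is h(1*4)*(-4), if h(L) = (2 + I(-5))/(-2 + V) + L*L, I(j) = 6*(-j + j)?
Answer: -63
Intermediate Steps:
V = -6
I(j) = 0 (I(j) = 6*0 = 0)
h(L) = -1/4 + L**2 (h(L) = (2 + 0)/(-2 - 6) + L*L = 2/(-8) + L**2 = 2*(-1/8) + L**2 = -1/4 + L**2)
h(1*4)*(-4) = (-1/4 + (1*4)**2)*(-4) = (-1/4 + 4**2)*(-4) = (-1/4 + 16)*(-4) = (63/4)*(-4) = -63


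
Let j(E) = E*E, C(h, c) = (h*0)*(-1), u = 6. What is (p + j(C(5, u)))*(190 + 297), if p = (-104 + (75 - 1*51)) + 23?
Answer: -27759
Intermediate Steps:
C(h, c) = 0 (C(h, c) = 0*(-1) = 0)
j(E) = E²
p = -57 (p = (-104 + (75 - 51)) + 23 = (-104 + 24) + 23 = -80 + 23 = -57)
(p + j(C(5, u)))*(190 + 297) = (-57 + 0²)*(190 + 297) = (-57 + 0)*487 = -57*487 = -27759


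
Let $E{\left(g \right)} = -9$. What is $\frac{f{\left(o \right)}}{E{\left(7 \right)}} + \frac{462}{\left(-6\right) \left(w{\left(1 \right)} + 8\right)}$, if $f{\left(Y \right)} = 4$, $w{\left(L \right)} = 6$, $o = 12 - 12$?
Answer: $- \frac{107}{18} \approx -5.9444$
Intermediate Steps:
$o = 0$ ($o = 12 - 12 = 0$)
$\frac{f{\left(o \right)}}{E{\left(7 \right)}} + \frac{462}{\left(-6\right) \left(w{\left(1 \right)} + 8\right)} = \frac{4}{-9} + \frac{462}{\left(-6\right) \left(6 + 8\right)} = 4 \left(- \frac{1}{9}\right) + \frac{462}{\left(-6\right) 14} = - \frac{4}{9} + \frac{462}{-84} = - \frac{4}{9} + 462 \left(- \frac{1}{84}\right) = - \frac{4}{9} - \frac{11}{2} = - \frac{107}{18}$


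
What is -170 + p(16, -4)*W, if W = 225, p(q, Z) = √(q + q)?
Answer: -170 + 900*√2 ≈ 1102.8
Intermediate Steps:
p(q, Z) = √2*√q (p(q, Z) = √(2*q) = √2*√q)
-170 + p(16, -4)*W = -170 + (√2*√16)*225 = -170 + (√2*4)*225 = -170 + (4*√2)*225 = -170 + 900*√2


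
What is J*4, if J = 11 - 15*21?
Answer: -1216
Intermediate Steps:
J = -304 (J = 11 - 315 = -304)
J*4 = -304*4 = -1216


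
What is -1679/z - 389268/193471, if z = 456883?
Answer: -178174769453/88393610893 ≈ -2.0157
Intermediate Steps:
-1679/z - 389268/193471 = -1679/456883 - 389268/193471 = -178174769453/88393610893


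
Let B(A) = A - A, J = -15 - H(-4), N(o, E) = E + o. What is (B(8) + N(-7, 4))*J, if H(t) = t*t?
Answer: 93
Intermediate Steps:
H(t) = t²
J = -31 (J = -15 - 1*(-4)² = -15 - 1*16 = -15 - 16 = -31)
B(A) = 0
(B(8) + N(-7, 4))*J = (0 + (4 - 7))*(-31) = (0 - 3)*(-31) = -3*(-31) = 93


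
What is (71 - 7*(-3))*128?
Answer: 11776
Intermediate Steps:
(71 - 7*(-3))*128 = (71 + 21)*128 = 92*128 = 11776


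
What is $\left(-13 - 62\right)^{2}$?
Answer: $5625$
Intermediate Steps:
$\left(-13 - 62\right)^{2} = \left(-75\right)^{2} = 5625$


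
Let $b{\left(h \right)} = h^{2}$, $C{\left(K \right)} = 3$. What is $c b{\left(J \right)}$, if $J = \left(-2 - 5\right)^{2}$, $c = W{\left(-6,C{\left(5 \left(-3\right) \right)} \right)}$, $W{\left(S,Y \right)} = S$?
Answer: $-14406$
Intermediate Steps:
$c = -6$
$J = 49$ ($J = \left(-7\right)^{2} = 49$)
$c b{\left(J \right)} = - 6 \cdot 49^{2} = \left(-6\right) 2401 = -14406$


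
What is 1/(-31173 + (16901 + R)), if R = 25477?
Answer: 1/11205 ≈ 8.9246e-5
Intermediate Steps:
1/(-31173 + (16901 + R)) = 1/(-31173 + (16901 + 25477)) = 1/(-31173 + 42378) = 1/11205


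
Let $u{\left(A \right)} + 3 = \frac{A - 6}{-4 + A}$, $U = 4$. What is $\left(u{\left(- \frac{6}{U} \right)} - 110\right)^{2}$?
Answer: $\frac{1507984}{121} \approx 12463.0$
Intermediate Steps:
$u{\left(A \right)} = -3 + \frac{-6 + A}{-4 + A}$ ($u{\left(A \right)} = -3 + \frac{A - 6}{-4 + A} = -3 + \frac{-6 + A}{-4 + A}$)
$\left(u{\left(- \frac{6}{U} \right)} - 110\right)^{2} = \left(\frac{2 \left(3 - - \frac{6}{4}\right)}{-4 - \frac{6}{4}} - 110\right)^{2} = \left(\frac{2 \left(3 - \left(-6\right) \frac{1}{4}\right)}{-4 - \frac{3}{2}} - 110\right)^{2} = \left(\frac{2 \left(3 - - \frac{3}{2}\right)}{-4 - \frac{3}{2}} - 110\right)^{2} = \left(\frac{2 \left(3 + \frac{3}{2}\right)}{- \frac{11}{2}} - 110\right)^{2} = \left(2 \left(- \frac{2}{11}\right) \frac{9}{2} - 110\right)^{2} = \left(- \frac{18}{11} - 110\right)^{2} = \left(- \frac{1228}{11}\right)^{2} = \frac{1507984}{121}$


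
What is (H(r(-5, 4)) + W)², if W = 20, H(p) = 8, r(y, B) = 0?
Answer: 784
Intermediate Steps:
(H(r(-5, 4)) + W)² = (8 + 20)² = 28² = 784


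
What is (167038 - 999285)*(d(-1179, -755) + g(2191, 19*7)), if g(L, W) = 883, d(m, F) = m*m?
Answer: -1157592326228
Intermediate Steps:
d(m, F) = m²
(167038 - 999285)*(d(-1179, -755) + g(2191, 19*7)) = (167038 - 999285)*((-1179)² + 883) = -832247*(1390041 + 883) = -832247*1390924 = -1157592326228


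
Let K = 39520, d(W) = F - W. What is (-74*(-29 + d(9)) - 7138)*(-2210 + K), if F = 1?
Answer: -164164000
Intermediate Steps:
d(W) = 1 - W
(-74*(-29 + d(9)) - 7138)*(-2210 + K) = (-74*(-29 + (1 - 1*9)) - 7138)*(-2210 + 39520) = (-74*(-29 + (1 - 9)) - 7138)*37310 = (-74*(-29 - 8) - 7138)*37310 = (-74*(-37) - 7138)*37310 = (2738 - 7138)*37310 = -4400*37310 = -164164000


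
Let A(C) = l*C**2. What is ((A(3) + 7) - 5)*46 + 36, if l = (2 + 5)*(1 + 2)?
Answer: 8822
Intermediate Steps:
l = 21 (l = 7*3 = 21)
A(C) = 21*C**2
((A(3) + 7) - 5)*46 + 36 = ((21*3**2 + 7) - 5)*46 + 36 = ((21*9 + 7) - 5)*46 + 36 = ((189 + 7) - 5)*46 + 36 = (196 - 5)*46 + 36 = 191*46 + 36 = 8786 + 36 = 8822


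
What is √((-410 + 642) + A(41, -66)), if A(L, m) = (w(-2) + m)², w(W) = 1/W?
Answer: √18617/2 ≈ 68.222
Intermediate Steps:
w(W) = 1/W
A(L, m) = (-½ + m)² (A(L, m) = (1/(-2) + m)² = (-½ + m)²)
√((-410 + 642) + A(41, -66)) = √((-410 + 642) + (-1 + 2*(-66))²/4) = √(232 + (-1 - 132)²/4) = √(232 + (¼)*(-133)²) = √(232 + (¼)*17689) = √(232 + 17689/4) = √(18617/4) = √18617/2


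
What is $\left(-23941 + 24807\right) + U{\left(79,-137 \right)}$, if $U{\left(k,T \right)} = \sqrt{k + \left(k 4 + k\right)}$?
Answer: $866 + \sqrt{474} \approx 887.77$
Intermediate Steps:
$U{\left(k,T \right)} = \sqrt{6} \sqrt{k}$ ($U{\left(k,T \right)} = \sqrt{k + \left(4 k + k\right)} = \sqrt{k + 5 k} = \sqrt{6 k} = \sqrt{6} \sqrt{k}$)
$\left(-23941 + 24807\right) + U{\left(79,-137 \right)} = \left(-23941 + 24807\right) + \sqrt{6} \sqrt{79} = 866 + \sqrt{474}$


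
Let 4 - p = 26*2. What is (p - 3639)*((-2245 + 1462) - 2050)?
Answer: 10445271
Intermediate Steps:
p = -48 (p = 4 - 26*2 = 4 - 1*52 = 4 - 52 = -48)
(p - 3639)*((-2245 + 1462) - 2050) = (-48 - 3639)*((-2245 + 1462) - 2050) = -3687*(-783 - 2050) = -3687*(-2833) = 10445271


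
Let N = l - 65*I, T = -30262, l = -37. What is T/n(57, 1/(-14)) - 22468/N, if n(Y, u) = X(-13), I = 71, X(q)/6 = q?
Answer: 17816416/45357 ≈ 392.80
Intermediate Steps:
X(q) = 6*q
n(Y, u) = -78 (n(Y, u) = 6*(-13) = -78)
N = -4652 (N = -37 - 65*71 = -37 - 4615 = -4652)
T/n(57, 1/(-14)) - 22468/N = -30262/(-78) - 22468/(-4652) = -30262*(-1/78) - 22468*(-1/4652) = 15131/39 + 5617/1163 = 17816416/45357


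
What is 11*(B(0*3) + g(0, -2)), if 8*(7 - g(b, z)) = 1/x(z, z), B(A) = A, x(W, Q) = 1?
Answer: 605/8 ≈ 75.625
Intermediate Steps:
g(b, z) = 55/8 (g(b, z) = 7 - ⅛/1 = 7 - ⅛*1 = 7 - ⅛ = 55/8)
11*(B(0*3) + g(0, -2)) = 11*(0*3 + 55/8) = 11*(0 + 55/8) = 11*(55/8) = 605/8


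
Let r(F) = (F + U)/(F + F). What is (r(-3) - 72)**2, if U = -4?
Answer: 180625/36 ≈ 5017.4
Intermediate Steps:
r(F) = (-4 + F)/(2*F) (r(F) = (F - 4)/(F + F) = (-4 + F)/((2*F)) = (-4 + F)*(1/(2*F)) = (-4 + F)/(2*F))
(r(-3) - 72)**2 = ((1/2)*(-4 - 3)/(-3) - 72)**2 = ((1/2)*(-1/3)*(-7) - 72)**2 = (7/6 - 72)**2 = (-425/6)**2 = 180625/36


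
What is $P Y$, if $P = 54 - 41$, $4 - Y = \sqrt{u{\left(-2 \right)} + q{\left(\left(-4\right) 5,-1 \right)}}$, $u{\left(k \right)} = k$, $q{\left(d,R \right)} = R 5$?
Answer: $52 - 13 i \sqrt{7} \approx 52.0 - 34.395 i$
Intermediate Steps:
$q{\left(d,R \right)} = 5 R$
$Y = 4 - i \sqrt{7}$ ($Y = 4 - \sqrt{-2 + 5 \left(-1\right)} = 4 - \sqrt{-2 - 5} = 4 - \sqrt{-7} = 4 - i \sqrt{7} \approx 4.0 - 2.6458 i$)
$P = 13$ ($P = 54 - 41 = 13$)
$P Y = 13 \left(4 - i \sqrt{7}\right) = 52 - 13 i \sqrt{7}$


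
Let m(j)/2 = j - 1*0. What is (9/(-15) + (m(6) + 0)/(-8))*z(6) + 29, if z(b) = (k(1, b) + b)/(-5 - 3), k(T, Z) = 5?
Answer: 2551/80 ≈ 31.888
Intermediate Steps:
m(j) = 2*j (m(j) = 2*(j - 1*0) = 2*(j + 0) = 2*j)
z(b) = -5/8 - b/8 (z(b) = (5 + b)/(-5 - 3) = (5 + b)/(-8) = (5 + b)*(-⅛) = -5/8 - b/8)
(9/(-15) + (m(6) + 0)/(-8))*z(6) + 29 = (9/(-15) + (2*6 + 0)/(-8))*(-5/8 - ⅛*6) + 29 = (9*(-1/15) + (12 + 0)*(-⅛))*(-5/8 - ¾) + 29 = (-⅗ + 12*(-⅛))*(-11/8) + 29 = (-⅗ - 3/2)*(-11/8) + 29 = -21/10*(-11/8) + 29 = 231/80 + 29 = 2551/80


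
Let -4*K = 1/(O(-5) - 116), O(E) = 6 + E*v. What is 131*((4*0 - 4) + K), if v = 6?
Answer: -293309/560 ≈ -523.77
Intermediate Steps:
O(E) = 6 + 6*E (O(E) = 6 + E*6 = 6 + 6*E)
K = 1/560 (K = -1/(4*((6 + 6*(-5)) - 116)) = -1/(4*((6 - 30) - 116)) = -1/(4*(-24 - 116)) = -1/4/(-140) = -1/4*(-1/140) = 1/560 ≈ 0.0017857)
131*((4*0 - 4) + K) = 131*((4*0 - 4) + 1/560) = 131*((0 - 4) + 1/560) = 131*(-4 + 1/560) = 131*(-2239/560) = -293309/560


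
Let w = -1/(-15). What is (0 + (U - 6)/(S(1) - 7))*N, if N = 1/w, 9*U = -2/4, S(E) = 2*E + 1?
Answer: 545/24 ≈ 22.708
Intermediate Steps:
S(E) = 1 + 2*E
U = -1/18 (U = (-2/4)/9 = (-2*¼)/9 = (⅑)*(-½) = -1/18 ≈ -0.055556)
w = 1/15 (w = -1*(-1/15) = 1/15 ≈ 0.066667)
N = 15 (N = 1/(1/15) = 15)
(0 + (U - 6)/(S(1) - 7))*N = (0 + (-1/18 - 6)/((1 + 2*1) - 7))*15 = (0 - 109/(18*((1 + 2) - 7)))*15 = (0 - 109/(18*(3 - 7)))*15 = (0 - 109/18/(-4))*15 = (0 - 109/18*(-¼))*15 = (0 + 109/72)*15 = (109/72)*15 = 545/24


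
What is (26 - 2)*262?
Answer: 6288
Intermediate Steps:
(26 - 2)*262 = 24*262 = 6288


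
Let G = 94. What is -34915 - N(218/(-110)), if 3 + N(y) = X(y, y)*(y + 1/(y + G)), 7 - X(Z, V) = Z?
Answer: -534215116544/15309525 ≈ -34894.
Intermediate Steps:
X(Z, V) = 7 - Z
N(y) = -3 + (7 - y)*(y + 1/(94 + y)) (N(y) = -3 + (7 - y)*(y + 1/(y + 94)) = -3 + (7 - y)*(y + 1/(94 + y)))
-34915 - N(218/(-110)) = -34915 - (-275 - (218/(-110))³ - 87*(218/(-110))² + 654*(218/(-110)))/(94 + 218/(-110)) = -34915 - (-275 - (218*(-1/110))³ - 87*(218*(-1/110))² + 654*(218*(-1/110)))/(94 + 218*(-1/110)) = -34915 - (-275 - (-109/55)³ - 87*(-109/55)² + 654*(-109/55))/(94 - 109/55) = -34915 - (-275 - 1*(-1295029/166375) - 87*11881/3025 - 71286/55)/5061/55 = -34915 - 55*(-275 + 1295029/166375 - 1033647/3025 - 71286/55)/5061 = -34915 - 55*(-316948831)/(5061*166375) = -34915 - 1*(-316948831/15309525) = -34915 + 316948831/15309525 = -534215116544/15309525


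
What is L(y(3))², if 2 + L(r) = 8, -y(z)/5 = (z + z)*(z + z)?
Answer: 36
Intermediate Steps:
y(z) = -20*z² (y(z) = -5*(z + z)*(z + z) = -5*2*z*2*z = -20*z²)
L(r) = 6 (L(r) = -2 + 8 = 6)
L(y(3))² = 6² = 36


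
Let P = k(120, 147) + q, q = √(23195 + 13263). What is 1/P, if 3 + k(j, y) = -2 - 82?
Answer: 87/28889 + √36458/28889 ≈ 0.0096209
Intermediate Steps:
k(j, y) = -87 (k(j, y) = -3 + (-2 - 82) = -3 - 84 = -87)
q = √36458 ≈ 190.94
P = -87 + √36458 ≈ 103.94
1/P = 1/(-87 + √36458)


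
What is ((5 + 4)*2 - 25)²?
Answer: 49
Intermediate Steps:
((5 + 4)*2 - 25)² = (9*2 - 25)² = (18 - 25)² = (-7)² = 49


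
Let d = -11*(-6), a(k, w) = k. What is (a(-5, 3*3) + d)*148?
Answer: 9028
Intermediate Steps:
d = 66
(a(-5, 3*3) + d)*148 = (-5 + 66)*148 = 61*148 = 9028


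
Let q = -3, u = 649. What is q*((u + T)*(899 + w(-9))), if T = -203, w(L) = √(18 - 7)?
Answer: -1202862 - 1338*√11 ≈ -1.2073e+6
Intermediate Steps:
w(L) = √11
q*((u + T)*(899 + w(-9))) = -3*(649 - 203)*(899 + √11) = -1338*(899 + √11) = -3*(400954 + 446*√11) = -1202862 - 1338*√11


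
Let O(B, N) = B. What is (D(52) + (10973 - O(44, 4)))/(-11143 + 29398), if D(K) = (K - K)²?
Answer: 3643/6085 ≈ 0.59869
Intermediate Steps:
D(K) = 0 (D(K) = 0² = 0)
(D(52) + (10973 - O(44, 4)))/(-11143 + 29398) = (0 + (10973 - 1*44))/(-11143 + 29398) = (0 + (10973 - 44))/18255 = (0 + 10929)*(1/18255) = 10929*(1/18255) = 3643/6085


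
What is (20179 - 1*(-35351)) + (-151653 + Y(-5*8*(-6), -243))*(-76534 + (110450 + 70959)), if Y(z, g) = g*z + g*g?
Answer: -15828098970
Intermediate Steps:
Y(z, g) = g² + g*z (Y(z, g) = g*z + g² = g² + g*z)
(20179 - 1*(-35351)) + (-151653 + Y(-5*8*(-6), -243))*(-76534 + (110450 + 70959)) = (20179 - 1*(-35351)) + (-151653 - 243*(-243 - 5*8*(-6)))*(-76534 + (110450 + 70959)) = (20179 + 35351) + (-151653 - 243*(-243 - 40*(-6)))*(-76534 + 181409) = 55530 + (-151653 - 243*(-243 + 240))*104875 = 55530 + (-151653 - 243*(-3))*104875 = 55530 + (-151653 + 729)*104875 = 55530 - 150924*104875 = 55530 - 15828154500 = -15828098970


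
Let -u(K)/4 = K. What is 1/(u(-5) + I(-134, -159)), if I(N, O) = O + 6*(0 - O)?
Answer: 1/815 ≈ 0.0012270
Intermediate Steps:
u(K) = -4*K
I(N, O) = -5*O (I(N, O) = O + 6*(-O) = O - 6*O = -5*O)
1/(u(-5) + I(-134, -159)) = 1/(-4*(-5) - 5*(-159)) = 1/(20 + 795) = 1/815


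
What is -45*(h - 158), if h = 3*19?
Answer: 4545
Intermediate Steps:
h = 57
-45*(h - 158) = -45*(57 - 158) = -45*(-101) = 4545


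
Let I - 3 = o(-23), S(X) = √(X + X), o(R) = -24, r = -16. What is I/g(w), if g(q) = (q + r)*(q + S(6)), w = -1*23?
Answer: -161/6721 - 14*√3/6721 ≈ -0.027563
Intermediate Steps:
S(X) = √2*√X (S(X) = √(2*X) = √2*√X)
I = -21 (I = 3 - 24 = -21)
w = -23
g(q) = (-16 + q)*(q + 2*√3) (g(q) = (q - 16)*(q + √2*√6) = (-16 + q)*(q + 2*√3))
I/g(w) = -21/((-23)² - 32*√3 - 16*(-23) + 2*(-23)*√3) = -21/(529 - 32*√3 + 368 - 46*√3) = -21/(897 - 78*√3)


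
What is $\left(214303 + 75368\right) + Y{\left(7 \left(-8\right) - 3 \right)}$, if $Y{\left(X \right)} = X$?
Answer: $289612$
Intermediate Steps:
$\left(214303 + 75368\right) + Y{\left(7 \left(-8\right) - 3 \right)} = \left(214303 + 75368\right) + \left(7 \left(-8\right) - 3\right) = 289671 - 59 = 289612$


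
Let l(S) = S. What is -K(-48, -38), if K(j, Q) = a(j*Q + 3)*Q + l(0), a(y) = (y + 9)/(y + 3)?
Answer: 11628/305 ≈ 38.125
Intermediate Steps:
a(y) = (9 + y)/(3 + y)
K(j, Q) = Q*(12 + Q*j)/(6 + Q*j) (K(j, Q) = ((9 + (j*Q + 3))/(3 + (j*Q + 3)))*Q + 0 = ((9 + (Q*j + 3))/(3 + (Q*j + 3)))*Q + 0 = ((9 + (3 + Q*j))/(3 + (3 + Q*j)))*Q + 0 = ((12 + Q*j)/(6 + Q*j))*Q + 0 = Q*(12 + Q*j)/(6 + Q*j) + 0 = Q*(12 + Q*j)/(6 + Q*j))
-K(-48, -38) = -(-38)*(12 - 38*(-48))/(6 - 38*(-48)) = -(-38)*(12 + 1824)/(6 + 1824) = -(-38)*1836/1830 = -1*(-11628/305) = 11628/305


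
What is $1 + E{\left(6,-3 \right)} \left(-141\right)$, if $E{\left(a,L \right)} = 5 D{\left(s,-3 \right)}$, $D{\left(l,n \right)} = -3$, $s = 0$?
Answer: $2116$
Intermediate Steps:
$E{\left(a,L \right)} = -15$ ($E{\left(a,L \right)} = 5 \left(-3\right) = -15$)
$1 + E{\left(6,-3 \right)} \left(-141\right) = 1 - -2115 = 1 + 2115 = 2116$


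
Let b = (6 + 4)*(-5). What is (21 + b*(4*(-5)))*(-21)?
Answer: -21441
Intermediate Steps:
b = -50 (b = 10*(-5) = -50)
(21 + b*(4*(-5)))*(-21) = (21 - 200*(-5))*(-21) = (21 - 50*(-20))*(-21) = (21 + 1000)*(-21) = 1021*(-21) = -21441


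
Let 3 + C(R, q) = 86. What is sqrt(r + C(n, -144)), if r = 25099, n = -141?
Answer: 3*sqrt(2798) ≈ 158.69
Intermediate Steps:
C(R, q) = 83 (C(R, q) = -3 + 86 = 83)
sqrt(r + C(n, -144)) = sqrt(25099 + 83) = sqrt(25182) = 3*sqrt(2798)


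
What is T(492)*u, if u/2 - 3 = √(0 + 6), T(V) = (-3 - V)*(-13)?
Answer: 38610 + 12870*√6 ≈ 70135.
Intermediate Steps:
T(V) = 39 + 13*V
u = 6 + 2*√6 (u = 6 + 2*√(0 + 6) = 6 + 2*√6 ≈ 10.899)
T(492)*u = (39 + 13*492)*(6 + 2*√6) = (39 + 6396)*(6 + 2*√6) = 6435*(6 + 2*√6) = 38610 + 12870*√6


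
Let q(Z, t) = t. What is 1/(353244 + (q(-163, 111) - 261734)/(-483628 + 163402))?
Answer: 320226/113118174767 ≈ 2.8309e-6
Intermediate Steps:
1/(353244 + (q(-163, 111) - 261734)/(-483628 + 163402)) = 1/(353244 + (111 - 261734)/(-483628 + 163402)) = 1/(353244 - 261623/(-320226)) = 1/(353244 - 261623*(-1/320226)) = 1/(353244 + 261623/320226) = 1/(113118174767/320226) = 320226/113118174767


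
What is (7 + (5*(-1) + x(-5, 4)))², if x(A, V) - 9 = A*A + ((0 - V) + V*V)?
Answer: 2304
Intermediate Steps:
x(A, V) = 9 + A² + V² - V (x(A, V) = 9 + (A*A + ((0 - V) + V*V)) = 9 + (A² + (-V + V²)) = 9 + (A² + (V² - V)) = 9 + (A² + V² - V) = 9 + A² + V² - V)
(7 + (5*(-1) + x(-5, 4)))² = (7 + (5*(-1) + (9 + (-5)² + 4² - 1*4)))² = (7 + (-5 + (9 + 25 + 16 - 4)))² = (7 + (-5 + 46))² = (7 + 41)² = 48² = 2304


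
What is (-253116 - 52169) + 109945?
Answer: -195340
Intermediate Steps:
(-253116 - 52169) + 109945 = -305285 + 109945 = -195340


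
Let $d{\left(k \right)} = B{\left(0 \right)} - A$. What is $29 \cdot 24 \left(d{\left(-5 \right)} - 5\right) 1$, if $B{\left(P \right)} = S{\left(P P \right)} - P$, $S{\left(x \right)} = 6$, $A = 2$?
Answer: $-696$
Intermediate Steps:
$B{\left(P \right)} = 6 - P$
$d{\left(k \right)} = 4$ ($d{\left(k \right)} = \left(6 - 0\right) - 2 = \left(6 + 0\right) - 2 = 6 - 2 = 4$)
$29 \cdot 24 \left(d{\left(-5 \right)} - 5\right) 1 = 29 \cdot 24 \left(4 - 5\right) 1 = 696 \left(\left(-1\right) 1\right) = 696 \left(-1\right) = -696$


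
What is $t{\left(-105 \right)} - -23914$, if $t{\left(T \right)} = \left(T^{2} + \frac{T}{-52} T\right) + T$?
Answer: $\frac{1800343}{52} \approx 34622.0$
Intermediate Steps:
$t{\left(T \right)} = T + \frac{51 T^{2}}{52}$ ($t{\left(T \right)} = \left(T^{2} + T \left(- \frac{1}{52}\right) T\right) + T = \left(T^{2} + - \frac{T}{52} T\right) + T = \left(T^{2} - \frac{T^{2}}{52}\right) + T = \frac{51 T^{2}}{52} + T = T + \frac{51 T^{2}}{52}$)
$t{\left(-105 \right)} - -23914 = \frac{1}{52} \left(-105\right) \left(52 + 51 \left(-105\right)\right) - -23914 = \frac{1}{52} \left(-105\right) \left(52 - 5355\right) + 23914 = \frac{1}{52} \left(-105\right) \left(-5303\right) + 23914 = \frac{556815}{52} + 23914 = \frac{1800343}{52}$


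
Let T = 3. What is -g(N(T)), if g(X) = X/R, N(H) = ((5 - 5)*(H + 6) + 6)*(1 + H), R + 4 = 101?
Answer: -24/97 ≈ -0.24742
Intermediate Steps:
R = 97 (R = -4 + 101 = 97)
N(H) = 6 + 6*H (N(H) = (0*(6 + H) + 6)*(1 + H) = (0 + 6)*(1 + H) = 6*(1 + H) = 6 + 6*H)
g(X) = X/97
-g(N(T)) = -(6 + 6*3)/97 = -(6 + 18)/97 = -24/97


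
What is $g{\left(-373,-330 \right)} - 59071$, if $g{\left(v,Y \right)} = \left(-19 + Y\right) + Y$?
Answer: $-59750$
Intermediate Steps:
$g{\left(v,Y \right)} = -19 + 2 Y$
$g{\left(-373,-330 \right)} - 59071 = \left(-19 + 2 \left(-330\right)\right) - 59071 = \left(-19 - 660\right) - 59071 = -679 - 59071 = -59750$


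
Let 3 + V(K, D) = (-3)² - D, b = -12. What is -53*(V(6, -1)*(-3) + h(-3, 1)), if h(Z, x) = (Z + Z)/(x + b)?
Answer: 11925/11 ≈ 1084.1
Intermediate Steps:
V(K, D) = 6 - D (V(K, D) = -3 + ((-3)² - D) = -3 + (9 - D) = 6 - D)
h(Z, x) = 2*Z/(-12 + x) (h(Z, x) = (Z + Z)/(x - 12) = (2*Z)/(-12 + x) = 2*Z/(-12 + x))
-53*(V(6, -1)*(-3) + h(-3, 1)) = -53*((6 - 1*(-1))*(-3) + 2*(-3)/(-12 + 1)) = -53*((6 + 1)*(-3) + 2*(-3)/(-11)) = -53*(7*(-3) + 2*(-3)*(-1/11)) = -53*(-21 + 6/11) = -53*(-225/11) = 11925/11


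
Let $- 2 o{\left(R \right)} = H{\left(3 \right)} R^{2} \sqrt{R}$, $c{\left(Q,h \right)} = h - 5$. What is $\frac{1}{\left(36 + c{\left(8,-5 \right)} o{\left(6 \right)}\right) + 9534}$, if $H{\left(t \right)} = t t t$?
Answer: $- \frac{319}{1671090} + \frac{27 \sqrt{6}}{278515} \approx 4.6567 \cdot 10^{-5}$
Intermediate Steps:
$H{\left(t \right)} = t^{3}$ ($H{\left(t \right)} = t^{2} t = t^{3}$)
$c{\left(Q,h \right)} = -5 + h$ ($c{\left(Q,h \right)} = h - 5 = -5 + h$)
$o{\left(R \right)} = - \frac{27 R^{\frac{5}{2}}}{2}$ ($o{\left(R \right)} = - \frac{3^{3} R^{2} \sqrt{R}}{2} = - \frac{27 R^{2} \sqrt{R}}{2} = - \frac{27 R^{\frac{5}{2}}}{2}$)
$\frac{1}{\left(36 + c{\left(8,-5 \right)} o{\left(6 \right)}\right) + 9534} = \frac{1}{\left(36 + \left(-5 - 5\right) \left(- \frac{27 \cdot 6^{\frac{5}{2}}}{2}\right)\right) + 9534} = \frac{1}{\left(36 - 10 \left(- \frac{27 \cdot 36 \sqrt{6}}{2}\right)\right) + 9534} = \frac{1}{\left(36 - 10 \left(- 486 \sqrt{6}\right)\right) + 9534} = \frac{1}{\left(36 + 4860 \sqrt{6}\right) + 9534} = \frac{1}{9570 + 4860 \sqrt{6}}$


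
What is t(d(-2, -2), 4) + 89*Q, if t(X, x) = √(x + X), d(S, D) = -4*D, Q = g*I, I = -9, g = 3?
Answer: -2403 + 2*√3 ≈ -2399.5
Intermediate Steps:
Q = -27 (Q = 3*(-9) = -27)
t(X, x) = √(X + x)
t(d(-2, -2), 4) + 89*Q = √(-4*(-2) + 4) + 89*(-27) = √(8 + 4) - 2403 = √12 - 2403 = 2*√3 - 2403 = -2403 + 2*√3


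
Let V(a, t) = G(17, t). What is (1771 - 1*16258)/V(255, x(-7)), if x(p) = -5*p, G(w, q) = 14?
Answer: -14487/14 ≈ -1034.8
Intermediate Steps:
V(a, t) = 14
(1771 - 1*16258)/V(255, x(-7)) = (1771 - 1*16258)/14 = (1771 - 16258)*(1/14) = -14487*1/14 = -14487/14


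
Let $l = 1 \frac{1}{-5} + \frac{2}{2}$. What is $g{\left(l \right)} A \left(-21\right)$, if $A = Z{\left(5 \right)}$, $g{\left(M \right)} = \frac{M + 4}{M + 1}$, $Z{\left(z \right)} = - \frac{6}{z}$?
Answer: $\frac{336}{5} \approx 67.2$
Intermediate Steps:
$l = \frac{4}{5}$ ($l = 1 \left(- \frac{1}{5}\right) + 2 \cdot \frac{1}{2} = - \frac{1}{5} + 1 = \frac{4}{5} \approx 0.8$)
$g{\left(M \right)} = \frac{4 + M}{1 + M}$
$A = - \frac{6}{5} \approx -1.2$
$g{\left(l \right)} A \left(-21\right) = \frac{4 + \frac{4}{5}}{1 + \frac{4}{5}} \left(- \frac{6}{5}\right) \left(-21\right) = \frac{1}{\frac{9}{5}} \cdot \frac{24}{5} \left(- \frac{6}{5}\right) \left(-21\right) = \frac{5}{9} \cdot \frac{24}{5} \left(- \frac{6}{5}\right) \left(-21\right) = \frac{8}{3} \left(- \frac{6}{5}\right) \left(-21\right) = \left(- \frac{16}{5}\right) \left(-21\right) = \frac{336}{5}$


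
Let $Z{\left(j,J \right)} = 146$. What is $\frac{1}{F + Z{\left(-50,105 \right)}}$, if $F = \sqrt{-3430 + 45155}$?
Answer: $- \frac{146}{20409} + \frac{5 \sqrt{1669}}{20409} \approx 0.002855$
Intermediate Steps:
$F = 5 \sqrt{1669}$ ($F = \sqrt{41725} = 5 \sqrt{1669} \approx 204.27$)
$\frac{1}{F + Z{\left(-50,105 \right)}} = \frac{1}{5 \sqrt{1669} + 146} = \frac{1}{146 + 5 \sqrt{1669}}$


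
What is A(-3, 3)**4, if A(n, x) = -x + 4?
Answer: 1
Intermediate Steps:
A(n, x) = 4 - x
A(-3, 3)**4 = (4 - 1*3)**4 = (4 - 3)**4 = 1**4 = 1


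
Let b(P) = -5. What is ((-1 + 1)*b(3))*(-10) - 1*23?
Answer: -23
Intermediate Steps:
((-1 + 1)*b(3))*(-10) - 1*23 = ((-1 + 1)*(-5))*(-10) - 1*23 = (0*(-5))*(-10) - 23 = 0*(-10) - 23 = 0 - 23 = -23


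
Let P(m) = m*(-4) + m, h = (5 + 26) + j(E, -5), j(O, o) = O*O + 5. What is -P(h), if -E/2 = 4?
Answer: 300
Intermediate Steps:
E = -8 (E = -2*4 = -8)
j(O, o) = 5 + O² (j(O, o) = O² + 5 = 5 + O²)
h = 100 (h = (5 + 26) + (5 + (-8)²) = 31 + (5 + 64) = 31 + 69 = 100)
P(m) = -3*m (P(m) = -4*m + m = -3*m)
-P(h) = -(-3)*100 = -1*(-300) = 300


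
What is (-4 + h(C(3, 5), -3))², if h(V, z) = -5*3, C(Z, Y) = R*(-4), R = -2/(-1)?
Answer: 361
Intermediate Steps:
R = 2 (R = -2*(-1) = 2)
C(Z, Y) = -8 (C(Z, Y) = 2*(-4) = -8)
h(V, z) = -15
(-4 + h(C(3, 5), -3))² = (-4 - 15)² = (-19)² = 361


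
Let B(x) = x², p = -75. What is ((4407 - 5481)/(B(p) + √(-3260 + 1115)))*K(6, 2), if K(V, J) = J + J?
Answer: -805500/1054759 + 716*I*√2145/5273795 ≈ -0.76368 + 0.0062879*I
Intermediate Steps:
K(V, J) = 2*J
((4407 - 5481)/(B(p) + √(-3260 + 1115)))*K(6, 2) = ((4407 - 5481)/((-75)² + √(-3260 + 1115)))*(2*2) = -1074/(5625 + √(-2145))*4 = -1074/(5625 + I*√2145)*4 = -4296/(5625 + I*√2145)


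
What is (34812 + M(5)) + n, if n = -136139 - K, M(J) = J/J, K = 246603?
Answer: -347929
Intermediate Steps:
M(J) = 1
n = -382742 (n = -136139 - 1*246603 = -136139 - 246603 = -382742)
(34812 + M(5)) + n = (34812 + 1) - 382742 = 34813 - 382742 = -347929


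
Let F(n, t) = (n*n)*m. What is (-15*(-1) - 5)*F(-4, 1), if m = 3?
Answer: 480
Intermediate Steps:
F(n, t) = 3*n² (F(n, t) = (n*n)*3 = n²*3 = 3*n²)
(-15*(-1) - 5)*F(-4, 1) = (-15*(-1) - 5)*(3*(-4)²) = (15 - 5)*(3*16) = 10*48 = 480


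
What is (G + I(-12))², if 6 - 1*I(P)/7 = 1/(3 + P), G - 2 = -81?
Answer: 106276/81 ≈ 1312.0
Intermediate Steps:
G = -79 (G = 2 - 81 = -79)
I(P) = 42 - 7/(3 + P)
(G + I(-12))² = (-79 + 7*(17 + 6*(-12))/(3 - 12))² = (-79 + 7*(17 - 72)/(-9))² = (-79 + 7*(-⅑)*(-55))² = (-79 + 385/9)² = (-326/9)² = 106276/81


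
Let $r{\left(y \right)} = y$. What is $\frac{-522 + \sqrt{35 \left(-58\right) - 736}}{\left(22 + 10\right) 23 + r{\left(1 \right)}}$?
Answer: $- \frac{522}{737} + \frac{i \sqrt{2766}}{737} \approx -0.70828 + 0.071361 i$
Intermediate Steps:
$\frac{-522 + \sqrt{35 \left(-58\right) - 736}}{\left(22 + 10\right) 23 + r{\left(1 \right)}} = \frac{-522 + \sqrt{35 \left(-58\right) - 736}}{\left(22 + 10\right) 23 + 1} = \frac{-522 + \sqrt{-2030 - 736}}{32 \cdot 23 + 1} = \frac{-522 + \sqrt{-2766}}{736 + 1} = \frac{-522 + i \sqrt{2766}}{737} = \left(-522 + i \sqrt{2766}\right) \frac{1}{737} = - \frac{522}{737} + \frac{i \sqrt{2766}}{737}$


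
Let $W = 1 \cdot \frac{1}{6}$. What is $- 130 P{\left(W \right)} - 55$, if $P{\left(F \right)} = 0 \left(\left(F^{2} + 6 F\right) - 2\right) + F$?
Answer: $- \frac{230}{3} \approx -76.667$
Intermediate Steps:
$W = \frac{1}{6}$ ($W = 1 \cdot \frac{1}{6} = \frac{1}{6} \approx 0.16667$)
$P{\left(F \right)} = F$ ($P{\left(F \right)} = 0 \left(-2 + F^{2} + 6 F\right) + F = 0 + F = F$)
$- 130 P{\left(W \right)} - 55 = \left(-130\right) \frac{1}{6} - 55 = - \frac{65}{3} - 55 = - \frac{230}{3}$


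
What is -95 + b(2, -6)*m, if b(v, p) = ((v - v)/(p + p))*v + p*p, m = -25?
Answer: -995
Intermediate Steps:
b(v, p) = p² (b(v, p) = (0/((2*p)))*v + p² = (0*(1/(2*p)))*v + p² = 0*v + p² = 0 + p² = p²)
-95 + b(2, -6)*m = -95 + (-6)²*(-25) = -95 + 36*(-25) = -95 - 900 = -995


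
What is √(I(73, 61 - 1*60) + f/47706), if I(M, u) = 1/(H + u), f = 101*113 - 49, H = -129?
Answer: √3728716862/127216 ≈ 0.48000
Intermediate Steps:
f = 11364 (f = 11413 - 49 = 11364)
I(M, u) = 1/(-129 + u)
√(I(73, 61 - 1*60) + f/47706) = √(1/(-129 + (61 - 1*60)) + 11364/47706) = √(1/(-129 + (61 - 60)) + 11364*(1/47706)) = √(1/(-129 + 1) + 1894/7951) = √(1/(-128) + 1894/7951) = √(-1/128 + 1894/7951) = √(234481/1017728) = √3728716862/127216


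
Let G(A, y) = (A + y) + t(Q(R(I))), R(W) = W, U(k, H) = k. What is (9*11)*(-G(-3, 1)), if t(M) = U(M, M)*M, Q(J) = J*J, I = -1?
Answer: 99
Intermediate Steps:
Q(J) = J**2
t(M) = M**2 (t(M) = M*M = M**2)
G(A, y) = 1 + A + y (G(A, y) = (A + y) + ((-1)**2)**2 = (A + y) + 1**2 = (A + y) + 1 = 1 + A + y)
(9*11)*(-G(-3, 1)) = (9*11)*(-(1 - 3 + 1)) = 99*(-1*(-1)) = 99*1 = 99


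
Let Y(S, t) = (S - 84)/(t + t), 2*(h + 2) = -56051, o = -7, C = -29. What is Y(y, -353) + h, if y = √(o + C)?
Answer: -19787331/706 - 3*I/353 ≈ -28027.0 - 0.0084986*I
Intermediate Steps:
h = -56055/2 (h = -2 + (½)*(-56051) = -2 - 56051/2 = -56055/2 ≈ -28028.)
y = 6*I (y = √(-7 - 29) = √(-36) = 6*I ≈ 6.0*I)
Y(S, t) = (-84 + S)/(2*t) (Y(S, t) = (-84 + S)/((2*t)) = (-84 + S)*(1/(2*t)) = (-84 + S)/(2*t))
Y(y, -353) + h = (½)*(-84 + 6*I)/(-353) - 56055/2 = (½)*(-1/353)*(-84 + 6*I) - 56055/2 = (42/353 - 3*I/353) - 56055/2 = -19787331/706 - 3*I/353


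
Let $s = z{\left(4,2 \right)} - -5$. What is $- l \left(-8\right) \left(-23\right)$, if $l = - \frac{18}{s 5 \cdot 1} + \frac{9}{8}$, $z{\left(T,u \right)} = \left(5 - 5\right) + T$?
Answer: $- \frac{667}{5} \approx -133.4$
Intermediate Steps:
$z{\left(T,u \right)} = T$ ($z{\left(T,u \right)} = 0 + T = T$)
$s = 9$ ($s = 4 - -5 = 4 + 5 = 9$)
$l = \frac{29}{40}$ ($l = - \frac{18}{9 \cdot 5 \cdot 1} + \frac{9}{8} = - \frac{18}{45 \cdot 1} + 9 \cdot \frac{1}{8} = - \frac{18}{45} + \frac{9}{8} = \left(-18\right) \frac{1}{45} + \frac{9}{8} = - \frac{2}{5} + \frac{9}{8} = \frac{29}{40} \approx 0.725$)
$- l \left(-8\right) \left(-23\right) = - \frac{29}{40} \left(-8\right) \left(-23\right) = - \frac{\left(-29\right) \left(-23\right)}{5} = \left(-1\right) \frac{667}{5} = - \frac{667}{5}$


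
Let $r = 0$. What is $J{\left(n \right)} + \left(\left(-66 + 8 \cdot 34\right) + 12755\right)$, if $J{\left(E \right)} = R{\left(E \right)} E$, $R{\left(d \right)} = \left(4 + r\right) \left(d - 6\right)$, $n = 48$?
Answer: $21025$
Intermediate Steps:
$R{\left(d \right)} = -24 + 4 d$ ($R{\left(d \right)} = \left(4 + 0\right) \left(d - 6\right) = 4 \left(-6 + d\right) = -24 + 4 d$)
$J{\left(E \right)} = E \left(-24 + 4 E\right)$ ($J{\left(E \right)} = \left(-24 + 4 E\right) E = E \left(-24 + 4 E\right)$)
$J{\left(n \right)} + \left(\left(-66 + 8 \cdot 34\right) + 12755\right) = 4 \cdot 48 \left(-6 + 48\right) + \left(\left(-66 + 8 \cdot 34\right) + 12755\right) = 4 \cdot 48 \cdot 42 + \left(\left(-66 + 272\right) + 12755\right) = 8064 + \left(206 + 12755\right) = 8064 + 12961 = 21025$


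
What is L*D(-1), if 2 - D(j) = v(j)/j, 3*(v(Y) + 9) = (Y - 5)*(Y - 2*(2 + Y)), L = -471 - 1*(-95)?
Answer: 376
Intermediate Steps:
L = -376 (L = -471 + 95 = -376)
v(Y) = -9 + (-5 + Y)*(-4 - Y)/3 (v(Y) = -9 + ((Y - 5)*(Y - 2*(2 + Y)))/3 = -9 + ((-5 + Y)*(Y + (-4 - 2*Y)))/3 = -9 + ((-5 + Y)*(-4 - Y))/3 = -9 + (-5 + Y)*(-4 - Y)/3)
D(j) = 2 - (-7/3 - j²/3 + j/3)/j
L*D(-1) = -376*(7 + (-1)² + 5*(-1))/(3*(-1)) = -376*(-1)*(7 + 1 - 5)/3 = -376*(-1)*3/3 = -376*(-1) = 376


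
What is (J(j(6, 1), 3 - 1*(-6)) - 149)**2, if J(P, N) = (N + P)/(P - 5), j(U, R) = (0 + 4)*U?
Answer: 7828804/361 ≈ 21686.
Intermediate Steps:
j(U, R) = 4*U
J(P, N) = (N + P)/(-5 + P)
(J(j(6, 1), 3 - 1*(-6)) - 149)**2 = (((3 - 1*(-6)) + 4*6)/(-5 + 4*6) - 149)**2 = (((3 + 6) + 24)/(-5 + 24) - 149)**2 = ((9 + 24)/19 - 149)**2 = ((1/19)*33 - 149)**2 = (33/19 - 149)**2 = (-2798/19)**2 = 7828804/361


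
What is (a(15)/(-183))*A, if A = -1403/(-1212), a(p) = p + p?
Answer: -115/606 ≈ -0.18977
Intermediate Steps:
a(p) = 2*p
A = 1403/1212 (A = -1403*(-1/1212) = 1403/1212 ≈ 1.1576)
(a(15)/(-183))*A = ((2*15)/(-183))*(1403/1212) = (30*(-1/183))*(1403/1212) = -10/61*1403/1212 = -115/606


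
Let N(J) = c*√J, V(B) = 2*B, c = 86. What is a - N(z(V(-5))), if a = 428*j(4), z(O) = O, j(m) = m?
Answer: 1712 - 86*I*√10 ≈ 1712.0 - 271.96*I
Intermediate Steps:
N(J) = 86*√J
a = 1712 (a = 428*4 = 1712)
a - N(z(V(-5))) = 1712 - 86*√(2*(-5)) = 1712 - 86*√(-10) = 1712 - 86*I*√10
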